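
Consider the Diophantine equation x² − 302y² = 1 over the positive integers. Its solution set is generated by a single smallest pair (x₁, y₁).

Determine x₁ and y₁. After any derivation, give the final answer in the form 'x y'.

d=302: √d = [17; 2,1,1,1,4,…,1,2,34] (ℓ=16, even), read p_15/q_15
k=0  a_k=17  p_k/q_k = 17/1
k=1  a_k=2  p_k/q_k = 35/2
…
k=3  a_k=1  p_k/q_k = 87/5
…
k=6  a_k=2  p_k/q_k = 1425/82
k=7  a_k=1  p_k/q_k = 2068/119
…
k=10  a_k=2  p_k/q_k = 107675/6196
…
k=12  a_k=1  p_k/q_k = 574956/33085
k=13  a_k=1  p_k/q_k = 1042237/59974
k=14  a_k=1  p_k/q_k = 1617193/93059
k=15  a_k=2  p_k/q_k = 4276623/246092
→ (4276623, 246092).  Check: 4276623²=18289504284129, 302·246092²=18289504284128, difference 1.

4276623 246092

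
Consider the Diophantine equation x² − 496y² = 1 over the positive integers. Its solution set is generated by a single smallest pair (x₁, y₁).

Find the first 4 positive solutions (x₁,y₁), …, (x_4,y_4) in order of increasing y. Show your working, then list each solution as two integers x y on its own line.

4620799 207480
42703566796801 1917446753040
394649197502177907199 17720272078000750440
3647189234337689639247667201 163763630995505661818050080

[22; 3,1,2,4,1,…,1,3,44] for √496; ℓ=16 ⇒ convergent index 15
k=0  a_k=22  p_k/q_k = 22/1
k=1  a_k=3  p_k/q_k = 67/3
k=2  a_k=1  p_k/q_k = 89/4
k=3  a_k=2  p_k/q_k = 245/11
…
k=5  a_k=1  p_k/q_k = 1314/59
k=6  a_k=1  p_k/q_k = 2383/107
…
k=8  a_k=2  p_k/q_k = 14543/653
…
k=10  a_k=1  p_k/q_k = 49709/2232
k=11  a_k=1  p_k/q_k = 84875/3811
k=12  a_k=4  p_k/q_k = 389209/17476
k=13  a_k=2  p_k/q_k = 863293/38763
k=14  a_k=1  p_k/q_k = 1252502/56239
k=15  a_k=3  p_k/q_k = 4620799/207480
fundamental: x₁=4620799, y₁=207480  (since 21351783398401 − 496·43047950400 = 1)
k=2:  x_2 = 4620799·4620799+496·207480·207480 = 42703566796801,  y_2 = 4620799·207480+207480·4620799 = 1917446753040
k=3:  x_3 = 4620799·42703566796801+496·207480·1917446753040 = 394649197502177907199,  y_3 = 4620799·1917446753040+207480·42703566796801 = 17720272078000750440
k=4:  x_4 = 4620799·394649197502177907199+496·207480·17720272078000750440 = 3647189234337689639247667201,  y_4 = 4620799·17720272078000750440+207480·394649197502177907199 = 163763630995505661818050080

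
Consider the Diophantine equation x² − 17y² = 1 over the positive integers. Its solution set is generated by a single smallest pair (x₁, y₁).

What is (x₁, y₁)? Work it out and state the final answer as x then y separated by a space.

√17 → a₀=4, period (8); ℓ=1 odd so k=1
k=0  a_k=4  p_k/q_k = 4/1
k=1  a_k=8  p_k/q_k = 33/8
(x₁, y₁) = (33, 8);  33² − 17·8² = 1 ✓

33 8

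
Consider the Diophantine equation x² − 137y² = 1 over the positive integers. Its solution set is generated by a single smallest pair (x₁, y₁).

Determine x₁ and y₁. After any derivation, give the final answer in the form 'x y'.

6083073 519712

d=137: √d = [11; 1,2,2,1,1,2,2,1,22] (ℓ=9, odd), read p_17/q_17
k=0  a_k=11  p_k/q_k = 11/1
k=1  a_k=1  p_k/q_k = 12/1
k=2  a_k=2  p_k/q_k = 35/3
k=3  a_k=2  p_k/q_k = 82/7
k=4  a_k=1  p_k/q_k = 117/10
…
k=7  a_k=2  p_k/q_k = 1229/105
k=8  a_k=1  p_k/q_k = 1744/149
…
k=10  a_k=1  p_k/q_k = 41341/3532
k=11  a_k=2  p_k/q_k = 122279/10447
…
k=15  a_k=2  p_k/q_k = 1796332/153471
k=16  a_k=2  p_k/q_k = 4286741/366241
k=17  a_k=1  p_k/q_k = 6083073/519712
fundamental: x₁=6083073, y₁=519712  (since 37003777123329 − 137·270100562944 = 1)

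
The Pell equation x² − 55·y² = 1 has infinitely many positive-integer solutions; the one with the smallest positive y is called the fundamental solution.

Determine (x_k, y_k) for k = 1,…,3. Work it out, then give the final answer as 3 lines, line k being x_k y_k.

89 12
15841 2136
2819609 380196

√55 = [7; 2,2,2,14, …], period ℓ=4 (even) → k=3
i=0: a=7 ⇒ p=7, q=1
i=1: a=2 ⇒ p=15, q=2
i=2: a=2 ⇒ p=37, q=5
i=3: a=2 ⇒ p=89, q=12
→ (89, 12).  Check: 89²=7921, 55·12²=7920, difference 1.
n=2: (89,12)∘(89,12) = (89·89+55·12·12, 89·12+12·89) = (15841,2136)
n=3: (15841,2136)∘(89,12) = (89·15841+55·12·2136, 89·2136+12·15841) = (2819609,380196)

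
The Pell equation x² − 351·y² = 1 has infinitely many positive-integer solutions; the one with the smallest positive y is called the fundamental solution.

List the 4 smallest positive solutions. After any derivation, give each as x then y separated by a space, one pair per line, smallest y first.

62425 3332
7793761249 416000200
973051091875225 51937624966668
121485428812828080001 6484412476672499600

√351 → a₀=18, period (1,2,1,3,2,2,2,3,1,2,1,36); ℓ=12 even so k=11
k=0  a_k=18  p_k/q_k = 18/1
k=1  a_k=1  p_k/q_k = 19/1
k=2  a_k=2  p_k/q_k = 56/3
k=3  a_k=1  p_k/q_k = 75/4
k=4  a_k=3  p_k/q_k = 281/15
k=5  a_k=2  p_k/q_k = 637/34
…
k=7  a_k=2  p_k/q_k = 3747/200
…
k=9  a_k=1  p_k/q_k = 16543/883
k=10  a_k=2  p_k/q_k = 45882/2449
k=11  a_k=1  p_k/q_k = 62425/3332
→ (62425, 3332).  Check: 62425²=3896880625, 351·3332²=3896880624, difference 1.
n=2: (62425,3332)∘(62425,3332) = (62425·62425+351·3332·3332, 62425·3332+3332·62425) = (7793761249,416000200)
n=3: (7793761249,416000200)∘(62425,3332) = (62425·7793761249+351·3332·416000200, 62425·416000200+3332·7793761249) = (973051091875225,51937624966668)
n=4: (973051091875225,51937624966668)∘(62425,3332) = (62425·973051091875225+351·3332·51937624966668, 62425·51937624966668+3332·973051091875225) = (121485428812828080001,6484412476672499600)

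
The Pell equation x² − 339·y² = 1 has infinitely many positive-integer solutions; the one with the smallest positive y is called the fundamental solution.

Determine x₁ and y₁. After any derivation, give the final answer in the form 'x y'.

d=339: √d = [18; 2,2,2,1,17,1,2,2,2,36] (ℓ=10, even), read p_9/q_9
a_0=18:  p_0=18·1+0=18,  q_0=18·0+1=1
a_1=2:  p_1=2·18+1=37,  q_1=2·1+0=2
…
a_3=2:  p_3=2·92+37=221,  q_3=2·5+2=12
…
a_6=1:  p_6=1·5542+313=5855,  q_6=1·301+17=318
…
a_8=2:  p_8=2·17252+5855=40359,  q_8=2·937+318=2192
a_9=2:  p_9=2·40359+17252=97970,  q_9=2·2192+937=5321
fundamental: x₁=97970, y₁=5321  (since 9598120900 − 339·28313041 = 1)

97970 5321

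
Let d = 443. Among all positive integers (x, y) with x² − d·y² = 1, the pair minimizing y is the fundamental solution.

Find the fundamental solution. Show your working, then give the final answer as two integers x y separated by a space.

442 21

d=443: √d = [21; 21,42] (ℓ=2, even), read p_1/q_1
i=0: a=21 ⇒ p=21, q=1
i=1: a=21 ⇒ p=442, q=21
fundamental: x₁=442, y₁=21  (since 195364 − 443·441 = 1)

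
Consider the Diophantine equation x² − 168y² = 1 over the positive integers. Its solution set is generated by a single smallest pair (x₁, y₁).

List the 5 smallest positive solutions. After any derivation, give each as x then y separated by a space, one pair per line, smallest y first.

13 1
337 26
8749 675
227137 17524
5896813 454949

√168 → a₀=12, period (1,24); ℓ=2 even so k=1
i=0: a=12 ⇒ p=12, q=1
i=1: a=1 ⇒ p=13, q=1
(x₁, y₁) = (13, 1);  13² − 168·1² = 1 ✓
(13+1√168)^2 = 337 + 26√168
(13+1√168)^3 = 8749 + 675√168
(13+1√168)^4 = 227137 + 17524√168
(13+1√168)^5 = 5896813 + 454949√168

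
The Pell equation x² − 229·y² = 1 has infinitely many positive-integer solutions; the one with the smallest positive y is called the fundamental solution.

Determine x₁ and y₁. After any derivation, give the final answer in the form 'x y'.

[15; 7,1,1,7,30] for √229; ℓ=5 ⇒ convergent index 9
k=0  a_k=15  p_k/q_k = 15/1
k=1  a_k=7  p_k/q_k = 106/7
k=2  a_k=1  p_k/q_k = 121/8
k=3  a_k=1  p_k/q_k = 227/15
k=4  a_k=7  p_k/q_k = 1710/113
k=5  a_k=30  p_k/q_k = 51527/3405
k=6  a_k=7  p_k/q_k = 362399/23948
k=7  a_k=1  p_k/q_k = 413926/27353
k=8  a_k=1  p_k/q_k = 776325/51301
k=9  a_k=7  p_k/q_k = 5848201/386460
(x₁, y₁) = (5848201, 386460);  5848201² − 229·386460² = 1 ✓

5848201 386460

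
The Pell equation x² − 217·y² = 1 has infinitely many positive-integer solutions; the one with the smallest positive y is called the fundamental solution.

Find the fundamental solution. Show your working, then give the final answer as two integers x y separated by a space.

√217 = [14; 1,2,1,2,1,…,2,1,28, …], period ℓ=16 (even) → k=15
a_0=14:  p_0=14·1+0=14,  q_0=14·0+1=1
…
a_3=1:  p_3=1·44+15=59,  q_3=1·3+1=4
a_4=2:  p_4=2·59+44=162,  q_4=2·4+3=11
a_5=1:  p_5=1·162+59=221,  q_5=1·11+4=15
…
a_10=1:  p_10=1·139163+15055=154218,  q_10=1·9447+1022=10469
a_11=1:  p_11=1·154218+139163=293381,  q_11=1·10469+9447=19916
a_12=2:  p_12=2·293381+154218=740980,  q_12=2·19916+10469=50301
…
a_14=2:  p_14=2·1034361+740980=2809702,  q_14=2·70217+50301=190735
a_15=1:  p_15=1·2809702+1034361=3844063,  q_15=1·190735+70217=260952
(x₁, y₁) = (3844063, 260952);  3844063² − 217·260952² = 1 ✓

3844063 260952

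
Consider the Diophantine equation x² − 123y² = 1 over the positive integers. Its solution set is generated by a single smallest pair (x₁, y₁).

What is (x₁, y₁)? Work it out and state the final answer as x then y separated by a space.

122 11

√123 → a₀=11, period (11,22); ℓ=2 even so k=1
k=0  a_k=11  p_k/q_k = 11/1
k=1  a_k=11  p_k/q_k = 122/11
→ (122, 11).  Check: 122²=14884, 123·11²=14883, difference 1.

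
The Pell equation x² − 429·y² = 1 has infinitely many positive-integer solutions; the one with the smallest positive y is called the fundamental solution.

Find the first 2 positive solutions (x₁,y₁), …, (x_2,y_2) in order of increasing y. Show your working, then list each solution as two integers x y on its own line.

1524095 73584
4645731138049 224298012960

[20; 1,2,2,9,1,12,1,9,2,2,1,40] for √429; ℓ=12 ⇒ convergent index 11
step 0: (20, 1)  from 20·(1,0) + (0,1)
step 1: (21, 1)  from 1·(20,1) + (1,0)
step 2: (62, 3)  from 2·(21,1) + (20,1)
step 3: (145, 7)  from 2·(62,3) + (21,1)
step 4: (1367, 66)  from 9·(145,7) + (62,3)
step 5: (1512, 73)  from 1·(1367,66) + (145,7)
…
step 7: (21023, 1015)  from 1·(19511,942) + (1512,73)
step 8: (208718, 10077)  from 9·(21023,1015) + (19511,942)
…
step 10: (1085636, 52415)  from 2·(438459,21169) + (208718,10077)
step 11: (1524095, 73584)  from 1·(1085636,52415) + (438459,21169)
→ (1524095, 73584).  Check: 1524095²=2322865569025, 429·73584²=2322865569024, difference 1.
n=2: (1524095,73584)∘(1524095,73584) = (1524095·1524095+429·73584·73584, 1524095·73584+73584·1524095) = (4645731138049,224298012960)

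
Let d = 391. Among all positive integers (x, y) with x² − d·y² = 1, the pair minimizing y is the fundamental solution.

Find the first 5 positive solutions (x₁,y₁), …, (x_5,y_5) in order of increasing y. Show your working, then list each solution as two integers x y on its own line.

[19; 1,3,2,2,1,…,3,1,38] for √391; ℓ=16 ⇒ convergent index 15
a_0=19:  p_0=19·1+0=19,  q_0=19·0+1=1
…
a_2=3:  p_2=3·20+19=79,  q_2=3·1+1=4
a_3=2:  p_3=2·79+20=178,  q_3=2·4+1=9
…
a_5=1:  p_5=1·435+178=613,  q_5=1·22+9=31
a_6=1:  p_6=1·613+435=1048,  q_6=1·31+22=53
…
a_8=19:  p_8=19·2709+1048=52519,  q_8=19·137+53=2656
a_9=2:  p_9=2·52519+2709=107747,  q_9=2·2656+137=5449
a_10=1:  p_10=1·107747+52519=160266,  q_10=1·5449+2656=8105
a_11=1:  p_11=1·160266+107747=268013,  q_11=1·8105+5449=13554
a_12=2:  p_12=2·268013+160266=696292,  q_12=2·13554+8105=35213
…
a_14=3:  p_14=3·1660597+696292=5678083,  q_14=3·83980+35213=287153
a_15=1:  p_15=1·5678083+1660597=7338680,  q_15=1·287153+83980=371133
→ (7338680, 371133).  Check: 7338680²=53856224142400, 391·371133²=53856224142399, difference 1.
(x_2, y_2) = (7338680·7338680 + 391·371133·371133, 7338680·371133 + 371133·7338680) = (107712448284799, 5447252648880)
(x_3, y_3) = (7338680·107712448284799 + 391·371133·5447252648880, 7338680·5447252648880 + 371133·107712448284799) = (1580934379957370111960, 79951288138564985667)
(x_4, y_4) = (7338680·1580934379957370111960 + 391·371133·79951288138564985667, 7338680·79951288138564985667 + 371133·1580934379957370111960) = (23203943031010998074028940801, 1173473838473442730776750240)
(x_5, y_5) = (7338680·23203943031010998074028940801 + 391·371133·1173473838473442730776750240, 7338680·1173473838473442730776750240 + 371133·23203943031010998074028940801) = (340572625285638001757449457184853400, 17223497977856489447705304337580733)

7338680 371133
107712448284799 5447252648880
1580934379957370111960 79951288138564985667
23203943031010998074028940801 1173473838473442730776750240
340572625285638001757449457184853400 17223497977856489447705304337580733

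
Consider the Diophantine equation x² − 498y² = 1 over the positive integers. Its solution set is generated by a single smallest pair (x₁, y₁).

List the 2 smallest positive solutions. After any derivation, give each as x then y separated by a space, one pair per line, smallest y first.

179777 8056
64639539457 2896567024

d=498: √d = [22; 3,6,22,6,3,44] (ℓ=6, even), read p_5/q_5
step 0: (22, 1)  from 22·(1,0) + (0,1)
…
step 2: (424, 19)  from 6·(67,3) + (22,1)
step 3: (9395, 421)  from 22·(424,19) + (67,3)
step 4: (56794, 2545)  from 6·(9395,421) + (424,19)
step 5: (179777, 8056)  from 3·(56794,2545) + (9395,421)
→ (179777, 8056).  Check: 179777²=32319769729, 498·8056²=32319769728, difference 1.
n=2: (179777,8056)∘(179777,8056) = (179777·179777+498·8056·8056, 179777·8056+8056·179777) = (64639539457,2896567024)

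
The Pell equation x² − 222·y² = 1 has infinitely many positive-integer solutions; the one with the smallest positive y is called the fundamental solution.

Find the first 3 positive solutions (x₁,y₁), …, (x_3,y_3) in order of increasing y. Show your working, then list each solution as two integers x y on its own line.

149 10
44401 2980
13231349 888030

[14; 1,8,1,28] for √222; ℓ=4 ⇒ convergent index 3
a_0=14:  p_0=14·1+0=14,  q_0=14·0+1=1
a_1=1:  p_1=1·14+1=15,  q_1=1·1+0=1
a_2=8:  p_2=8·15+14=134,  q_2=8·1+1=9
a_3=1:  p_3=1·134+15=149,  q_3=1·9+1=10
fundamental: x₁=149, y₁=10  (since 22201 − 222·100 = 1)
n=2: (149,10)∘(149,10) = (149·149+222·10·10, 149·10+10·149) = (44401,2980)
n=3: (44401,2980)∘(149,10) = (149·44401+222·10·2980, 149·2980+10·44401) = (13231349,888030)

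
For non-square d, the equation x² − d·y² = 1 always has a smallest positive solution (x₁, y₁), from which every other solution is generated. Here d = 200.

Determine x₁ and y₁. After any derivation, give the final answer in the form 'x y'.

√200 = [14; 7,28, …], period ℓ=2 (even) → k=1
a_0=14:  p_0=14·1+0=14,  q_0=14·0+1=1
a_1=7:  p_1=7·14+1=99,  q_1=7·1+0=7
→ (99, 7).  Check: 99²=9801, 200·7²=9800, difference 1.

99 7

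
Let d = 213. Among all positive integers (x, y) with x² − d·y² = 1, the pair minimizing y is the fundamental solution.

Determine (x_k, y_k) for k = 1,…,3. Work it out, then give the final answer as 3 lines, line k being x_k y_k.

√213 → a₀=14, period (1,1,2,6,1,8,1,6,2,1,1,28); ℓ=12 even so k=11
a_0=14:  p_0=14·1+0=14,  q_0=14·0+1=1
a_1=1:  p_1=1·14+1=15,  q_1=1·1+0=1
a_2=1:  p_2=1·15+14=29,  q_2=1·1+1=2
a_3=2:  p_3=2·29+15=73,  q_3=2·2+1=5
a_4=6:  p_4=6·73+29=467,  q_4=6·5+2=32
…
a_7=1:  p_7=1·4787+540=5327,  q_7=1·328+37=365
a_8=6:  p_8=6·5327+4787=36749,  q_8=6·365+328=2518
a_9=2:  p_9=2·36749+5327=78825,  q_9=2·2518+365=5401
a_10=1:  p_10=1·78825+36749=115574,  q_10=1·5401+2518=7919
a_11=1:  p_11=1·115574+78825=194399,  q_11=1·7919+5401=13320
→ (194399, 13320).  Check: 194399²=37790971201, 213·13320²=37790971200, difference 1.
n=2: (194399,13320)∘(194399,13320) = (194399·194399+213·13320·13320, 194399·13320+13320·194399) = (75581942401,5178789360)
n=3: (75581942401,5178789360)∘(194399,13320) = (194399·75581942401+213·13320·5178789360, 194399·5178789360+13320·75581942401) = (29386108041429599,2013502945575960)

194399 13320
75581942401 5178789360
29386108041429599 2013502945575960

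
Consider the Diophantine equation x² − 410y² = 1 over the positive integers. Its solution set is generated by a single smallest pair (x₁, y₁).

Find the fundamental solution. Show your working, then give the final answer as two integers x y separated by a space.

81 4

[20; 4,40] for √410; ℓ=2 ⇒ convergent index 1
a_0=20:  p_0=20·1+0=20,  q_0=20·0+1=1
a_1=4:  p_1=4·20+1=81,  q_1=4·1+0=4
fundamental: x₁=81, y₁=4  (since 6561 − 410·16 = 1)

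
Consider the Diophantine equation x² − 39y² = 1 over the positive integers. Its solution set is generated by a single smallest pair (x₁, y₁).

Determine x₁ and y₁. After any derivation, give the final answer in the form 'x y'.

25 4

√39 → a₀=6, period (4,12); ℓ=2 even so k=1
step 0: (6, 1)  from 6·(1,0) + (0,1)
step 1: (25, 4)  from 4·(6,1) + (1,0)
(x₁, y₁) = (25, 4);  25² − 39·4² = 1 ✓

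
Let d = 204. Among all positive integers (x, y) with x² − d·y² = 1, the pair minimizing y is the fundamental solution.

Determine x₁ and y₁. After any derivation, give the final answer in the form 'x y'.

√204 → a₀=14, period (3,1,1,6,1,1,3,28); ℓ=8 even so k=7
i=0: a=14 ⇒ p=14, q=1
i=1: a=3 ⇒ p=43, q=3
…
i=5: a=1 ⇒ p=757, q=53
i=6: a=1 ⇒ p=1414, q=99
i=7: a=3 ⇒ p=4999, q=350
fundamental: x₁=4999, y₁=350  (since 24990001 − 204·122500 = 1)

4999 350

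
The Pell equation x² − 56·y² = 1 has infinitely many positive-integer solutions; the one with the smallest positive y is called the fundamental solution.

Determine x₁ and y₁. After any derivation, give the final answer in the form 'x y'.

√56 = [7; 2,14, …], period ℓ=2 (even) → k=1
k=0  a_k=7  p_k/q_k = 7/1
k=1  a_k=2  p_k/q_k = 15/2
fundamental: x₁=15, y₁=2  (since 225 − 56·4 = 1)

15 2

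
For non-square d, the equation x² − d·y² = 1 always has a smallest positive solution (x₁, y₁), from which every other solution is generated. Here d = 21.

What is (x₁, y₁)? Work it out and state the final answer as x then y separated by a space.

55 12

[4; 1,1,2,1,1,8] for √21; ℓ=6 ⇒ convergent index 5
k=0  a_k=4  p_k/q_k = 4/1
k=1  a_k=1  p_k/q_k = 5/1
k=2  a_k=1  p_k/q_k = 9/2
k=3  a_k=2  p_k/q_k = 23/5
k=4  a_k=1  p_k/q_k = 32/7
k=5  a_k=1  p_k/q_k = 55/12
fundamental: x₁=55, y₁=12  (since 3025 − 21·144 = 1)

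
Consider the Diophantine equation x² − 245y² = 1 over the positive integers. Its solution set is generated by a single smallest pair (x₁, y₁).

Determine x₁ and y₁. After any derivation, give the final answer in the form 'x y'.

[15; 1,1,1,7,6,7,1,1,1,30] for √245; ℓ=10 ⇒ convergent index 9
step 0: (15, 1)  from 15·(1,0) + (0,1)
step 1: (16, 1)  from 1·(15,1) + (1,0)
…
step 3: (47, 3)  from 1·(31,2) + (16,1)
…
step 5: (2207, 141)  from 6·(360,23) + (47,3)
step 6: (15809, 1010)  from 7·(2207,141) + (360,23)
step 7: (18016, 1151)  from 1·(15809,1010) + (2207,141)
step 8: (33825, 2161)  from 1·(18016,1151) + (15809,1010)
step 9: (51841, 3312)  from 1·(33825,2161) + (18016,1151)
fundamental: x₁=51841, y₁=3312  (since 2687489281 − 245·10969344 = 1)

51841 3312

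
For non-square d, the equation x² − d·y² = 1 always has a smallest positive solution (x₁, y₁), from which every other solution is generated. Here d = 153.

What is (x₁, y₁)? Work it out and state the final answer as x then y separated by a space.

√153 = [12; 2,1,2,2,2,1,2,24, …], period ℓ=8 (even) → k=7
i=0: a=12 ⇒ p=12, q=1
i=1: a=2 ⇒ p=25, q=2
i=2: a=1 ⇒ p=37, q=3
i=3: a=2 ⇒ p=99, q=8
i=4: a=2 ⇒ p=235, q=19
i=5: a=2 ⇒ p=569, q=46
i=6: a=1 ⇒ p=804, q=65
i=7: a=2 ⇒ p=2177, q=176
→ (2177, 176).  Check: 2177²=4739329, 153·176²=4739328, difference 1.

2177 176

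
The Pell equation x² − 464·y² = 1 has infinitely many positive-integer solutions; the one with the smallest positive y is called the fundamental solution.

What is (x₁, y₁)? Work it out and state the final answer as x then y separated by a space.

d=464: √d = [21; 1,1,5,1,1,1,5,1,1,42] (ℓ=10, even), read p_9/q_9
a_0=21:  p_0=21·1+0=21,  q_0=21·0+1=1
a_1=1:  p_1=1·21+1=22,  q_1=1·1+0=1
a_2=1:  p_2=1·22+21=43,  q_2=1·1+1=2
a_3=5:  p_3=5·43+22=237,  q_3=5·2+1=11
…
a_5=1:  p_5=1·280+237=517,  q_5=1·13+11=24
a_6=1:  p_6=1·517+280=797,  q_6=1·24+13=37
a_7=5:  p_7=5·797+517=4502,  q_7=5·37+24=209
a_8=1:  p_8=1·4502+797=5299,  q_8=1·209+37=246
a_9=1:  p_9=1·5299+4502=9801,  q_9=1·246+209=455
→ (9801, 455).  Check: 9801²=96059601, 464·455²=96059600, difference 1.

9801 455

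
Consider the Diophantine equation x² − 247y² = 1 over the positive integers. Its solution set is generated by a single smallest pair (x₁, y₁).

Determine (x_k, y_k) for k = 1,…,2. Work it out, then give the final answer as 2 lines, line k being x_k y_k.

85292 5427
14549450527 925759368

√247 = [15; 1,2,1,1,9,1,9,1,1,2,1,30, …], period ℓ=12 (even) → k=11
k=0  a_k=15  p_k/q_k = 15/1
…
k=4  a_k=1  p_k/q_k = 110/7
…
k=8  a_k=1  p_k/q_k = 12683/807
k=9  a_k=1  p_k/q_k = 24203/1540
k=10  a_k=2  p_k/q_k = 61089/3887
k=11  a_k=1  p_k/q_k = 85292/5427
(x₁, y₁) = (85292, 5427);  85292² − 247·5427² = 1 ✓
k=2:  x_2 = 85292·85292+247·5427·5427 = 14549450527,  y_2 = 85292·5427+5427·85292 = 925759368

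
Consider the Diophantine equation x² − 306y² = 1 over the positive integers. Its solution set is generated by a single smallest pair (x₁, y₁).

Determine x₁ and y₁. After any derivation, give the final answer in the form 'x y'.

√306 → a₀=17, period (2,34); ℓ=2 even so k=1
a_0=17:  p_0=17·1+0=17,  q_0=17·0+1=1
a_1=2:  p_1=2·17+1=35,  q_1=2·1+0=2
(x₁, y₁) = (35, 2);  35² − 306·2² = 1 ✓

35 2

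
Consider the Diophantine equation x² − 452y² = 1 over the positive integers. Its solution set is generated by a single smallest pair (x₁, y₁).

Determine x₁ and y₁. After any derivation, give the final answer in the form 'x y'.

√452 → a₀=21, period (3,1,5,3,10,3,5,1,3,42); ℓ=10 even so k=9
step 0: (21, 1)  from 21·(1,0) + (0,1)
…
step 2: (85, 4)  from 1·(64,3) + (21,1)
…
step 6: (49579, 2332)  from 3·(16009,753) + (1552,73)
step 7: (263904, 12413)  from 5·(49579,2332) + (16009,753)
step 8: (313483, 14745)  from 1·(263904,12413) + (49579,2332)
step 9: (1204353, 56648)  from 3·(313483,14745) + (263904,12413)
(x₁, y₁) = (1204353, 56648);  1204353² − 452·56648² = 1 ✓

1204353 56648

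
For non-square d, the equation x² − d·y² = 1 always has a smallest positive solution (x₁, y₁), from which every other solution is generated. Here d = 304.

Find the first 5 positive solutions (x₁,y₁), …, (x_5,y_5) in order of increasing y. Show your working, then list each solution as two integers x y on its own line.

√304 = [17; 2,3,2,1,1,1,1,1,2,3,2,34, …], period ℓ=12 (even) → k=11
i=0: a=17 ⇒ p=17, q=1
i=1: a=2 ⇒ p=35, q=2
i=2: a=3 ⇒ p=122, q=7
i=3: a=2 ⇒ p=279, q=16
…
i=5: a=1 ⇒ p=680, q=39
i=6: a=1 ⇒ p=1081, q=62
i=7: a=1 ⇒ p=1761, q=101
…
i=9: a=2 ⇒ p=7445, q=427
i=10: a=3 ⇒ p=25177, q=1444
i=11: a=2 ⇒ p=57799, q=3315
(x₁, y₁) = (57799, 3315);  57799² − 304·3315² = 1 ✓
k=2:  x_2 = 57799·57799+304·3315·3315 = 6681448801,  y_2 = 57799·3315+3315·57799 = 383207370
k=3:  x_3 = 57799·6681448801+304·3315·383207370 = 772362118440199,  y_3 = 57799·383207370+3315·6681448801 = 44298005553945
k=4:  x_4 = 57799·772362118440199+304·3315·44298005553945 = 89283516160768675201,  y_4 = 57799·44298005553945+3315·772362118440199 = 5120760845641726740
k=5:  x_5 = 57799·89283516160768675201+304·3315·5120760845641726740 = 10320995900380175197444999,  y_5 = 57799·5120760845641726740+3315·89283516160768675201 = 591949712190194322136575

57799 3315
6681448801 383207370
772362118440199 44298005553945
89283516160768675201 5120760845641726740
10320995900380175197444999 591949712190194322136575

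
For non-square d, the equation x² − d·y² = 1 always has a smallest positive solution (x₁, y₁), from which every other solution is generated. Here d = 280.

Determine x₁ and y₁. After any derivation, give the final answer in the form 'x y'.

251 15

d=280: √d = [16; 1,2,1,2,1,32] (ℓ=6, even), read p_5/q_5
step 0: (16, 1)  from 16·(1,0) + (0,1)
…
step 4: (184, 11)  from 2·(67,4) + (50,3)
step 5: (251, 15)  from 1·(184,11) + (67,4)
→ (251, 15).  Check: 251²=63001, 280·15²=63000, difference 1.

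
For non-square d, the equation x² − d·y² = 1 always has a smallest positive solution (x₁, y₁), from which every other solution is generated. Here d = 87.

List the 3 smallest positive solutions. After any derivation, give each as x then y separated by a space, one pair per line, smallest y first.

28 3
1567 168
87724 9405

[9; 3,18] for √87; ℓ=2 ⇒ convergent index 1
a_0=9:  p_0=9·1+0=9,  q_0=9·0+1=1
a_1=3:  p_1=3·9+1=28,  q_1=3·1+0=3
→ (28, 3).  Check: 28²=784, 87·3²=783, difference 1.
n=2: (28,3)∘(28,3) = (28·28+87·3·3, 28·3+3·28) = (1567,168)
n=3: (1567,168)∘(28,3) = (28·1567+87·3·168, 28·168+3·1567) = (87724,9405)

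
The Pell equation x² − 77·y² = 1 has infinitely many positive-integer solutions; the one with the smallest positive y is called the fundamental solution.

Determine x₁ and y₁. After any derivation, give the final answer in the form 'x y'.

√77 = [8; 1,3,2,3,1,16, …], period ℓ=6 (even) → k=5
a_0=8:  p_0=8·1+0=8,  q_0=8·0+1=1
a_1=1:  p_1=1·8+1=9,  q_1=1·1+0=1
a_2=3:  p_2=3·9+8=35,  q_2=3·1+1=4
a_3=2:  p_3=2·35+9=79,  q_3=2·4+1=9
a_4=3:  p_4=3·79+35=272,  q_4=3·9+4=31
a_5=1:  p_5=1·272+79=351,  q_5=1·31+9=40
fundamental: x₁=351, y₁=40  (since 123201 − 77·1600 = 1)

351 40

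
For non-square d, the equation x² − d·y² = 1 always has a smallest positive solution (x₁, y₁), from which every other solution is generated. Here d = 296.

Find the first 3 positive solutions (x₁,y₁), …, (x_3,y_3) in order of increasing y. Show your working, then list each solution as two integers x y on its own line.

√296 → a₀=17, period (4,1,7,1,4,34); ℓ=6 even so k=5
a_0=17:  p_0=17·1+0=17,  q_0=17·0+1=1
a_1=4:  p_1=4·17+1=69,  q_1=4·1+0=4
a_2=1:  p_2=1·69+17=86,  q_2=1·4+1=5
a_3=7:  p_3=7·86+69=671,  q_3=7·5+4=39
a_4=1:  p_4=1·671+86=757,  q_4=1·39+5=44
a_5=4:  p_5=4·757+671=3699,  q_5=4·44+39=215
(x₁, y₁) = (3699, 215);  3699² − 296·215² = 1 ✓
(x_2, y_2) = (3699·3699 + 296·215·215, 3699·215 + 215·3699) = (27365201, 1590570)
(x_3, y_3) = (3699·27365201 + 296·215·1590570, 3699·1590570 + 215·27365201) = (202447753299, 11767036645)

3699 215
27365201 1590570
202447753299 11767036645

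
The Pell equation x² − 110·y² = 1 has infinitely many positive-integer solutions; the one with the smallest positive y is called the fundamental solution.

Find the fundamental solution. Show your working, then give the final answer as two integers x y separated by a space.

21 2

√110 → a₀=10, period (2,20); ℓ=2 even so k=1
step 0: (10, 1)  from 10·(1,0) + (0,1)
step 1: (21, 2)  from 2·(10,1) + (1,0)
fundamental: x₁=21, y₁=2  (since 441 − 110·4 = 1)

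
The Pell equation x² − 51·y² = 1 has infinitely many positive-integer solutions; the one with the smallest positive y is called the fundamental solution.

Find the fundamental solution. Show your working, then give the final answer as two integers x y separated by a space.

[7; 7,14] for √51; ℓ=2 ⇒ convergent index 1
step 0: (7, 1)  from 7·(1,0) + (0,1)
step 1: (50, 7)  from 7·(7,1) + (1,0)
(x₁, y₁) = (50, 7);  50² − 51·7² = 1 ✓

50 7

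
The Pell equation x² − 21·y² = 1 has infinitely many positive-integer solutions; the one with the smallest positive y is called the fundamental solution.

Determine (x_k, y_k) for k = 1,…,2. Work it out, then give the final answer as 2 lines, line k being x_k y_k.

55 12
6049 1320

√21 = [4; 1,1,2,1,1,8, …], period ℓ=6 (even) → k=5
step 0: (4, 1)  from 4·(1,0) + (0,1)
…
step 4: (32, 7)  from 1·(23,5) + (9,2)
step 5: (55, 12)  from 1·(32,7) + (23,5)
fundamental: x₁=55, y₁=12  (since 3025 − 21·144 = 1)
n=2: (55,12)∘(55,12) = (55·55+21·12·12, 55·12+12·55) = (6049,1320)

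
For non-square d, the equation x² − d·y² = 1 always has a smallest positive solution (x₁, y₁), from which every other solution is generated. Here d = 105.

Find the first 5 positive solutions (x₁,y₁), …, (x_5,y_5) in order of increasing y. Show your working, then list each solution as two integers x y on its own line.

41 4
3361 328
275561 26892
22592641 2204816
1852321001 180768020

[10; 4,20] for √105; ℓ=2 ⇒ convergent index 1
i=0: a=10 ⇒ p=10, q=1
i=1: a=4 ⇒ p=41, q=4
fundamental: x₁=41, y₁=4  (since 1681 − 105·16 = 1)
k=2:  x_2 = 41·41+105·4·4 = 3361,  y_2 = 41·4+4·41 = 328
k=3:  x_3 = 41·3361+105·4·328 = 275561,  y_3 = 41·328+4·3361 = 26892
k=4:  x_4 = 41·275561+105·4·26892 = 22592641,  y_4 = 41·26892+4·275561 = 2204816
k=5:  x_5 = 41·22592641+105·4·2204816 = 1852321001,  y_5 = 41·2204816+4·22592641 = 180768020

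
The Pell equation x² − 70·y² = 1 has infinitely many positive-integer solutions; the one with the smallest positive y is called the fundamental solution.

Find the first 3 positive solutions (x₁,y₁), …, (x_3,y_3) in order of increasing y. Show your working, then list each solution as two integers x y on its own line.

251 30
126001 15060
63252251 7560090

d=70: √d = [8; 2,1,2,1,2,16] (ℓ=6, even), read p_5/q_5
i=0: a=8 ⇒ p=8, q=1
…
i=4: a=1 ⇒ p=92, q=11
i=5: a=2 ⇒ p=251, q=30
→ (251, 30).  Check: 251²=63001, 70·30²=63000, difference 1.
(x_2, y_2) = (251·251 + 70·30·30, 251·30 + 30·251) = (126001, 15060)
(x_3, y_3) = (251·126001 + 70·30·15060, 251·15060 + 30·126001) = (63252251, 7560090)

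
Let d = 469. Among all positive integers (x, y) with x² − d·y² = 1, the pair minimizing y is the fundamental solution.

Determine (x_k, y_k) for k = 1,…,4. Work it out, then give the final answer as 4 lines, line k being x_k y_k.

d=469: √d = [21; 1,1,1,10,6,10,1,1,1,42] (ℓ=10, even), read p_9/q_9
k=0  a_k=21  p_k/q_k = 21/1
…
k=2  a_k=1  p_k/q_k = 43/2
k=3  a_k=1  p_k/q_k = 65/3
…
k=6  a_k=10  p_k/q_k = 42923/1982
…
k=8  a_k=1  p_k/q_k = 90069/4159
k=9  a_k=1  p_k/q_k = 137215/6336
→ (137215, 6336).  Check: 137215²=18827956225, 469·6336²=18827956224, difference 1.
(137215+6336√469)^2 = 37655912449 + 1738788480√469
(137215+6336√469)^3 = 10333912053241855 + 477175722560064√469
(137215+6336√469)^4 = 2835935484733506355201 + 130951333540419575040√469

137215 6336
37655912449 1738788480
10333912053241855 477175722560064
2835935484733506355201 130951333540419575040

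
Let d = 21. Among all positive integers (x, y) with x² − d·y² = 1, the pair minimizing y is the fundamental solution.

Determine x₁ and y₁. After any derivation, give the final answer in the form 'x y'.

√21 → a₀=4, period (1,1,2,1,1,8); ℓ=6 even so k=5
step 0: (4, 1)  from 4·(1,0) + (0,1)
…
step 3: (23, 5)  from 2·(9,2) + (5,1)
step 4: (32, 7)  from 1·(23,5) + (9,2)
step 5: (55, 12)  from 1·(32,7) + (23,5)
(x₁, y₁) = (55, 12);  55² − 21·12² = 1 ✓

55 12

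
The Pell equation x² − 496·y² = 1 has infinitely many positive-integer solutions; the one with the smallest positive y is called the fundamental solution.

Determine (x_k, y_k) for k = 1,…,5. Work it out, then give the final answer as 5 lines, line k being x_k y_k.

4620799 207480
42703566796801 1917446753040
394649197502177907199 17720272078000750440
3647189234337689639247667201 163763630995505661818050080
33705856733676329245494460531519999 1513437644680785412974289982477400

[22; 3,1,2,4,1,…,1,3,44] for √496; ℓ=16 ⇒ convergent index 15
step 0: (22, 1)  from 22·(1,0) + (0,1)
…
step 4: (1069, 48)  from 4·(245,11) + (89,4)
…
step 9: (35166, 1579)  from 2·(14543,653) + (6080,273)
…
step 12: (389209, 17476)  from 4·(84875,3811) + (49709,2232)
step 13: (863293, 38763)  from 2·(389209,17476) + (84875,3811)
step 14: (1252502, 56239)  from 1·(863293,38763) + (389209,17476)
step 15: (4620799, 207480)  from 3·(1252502,56239) + (863293,38763)
→ (4620799, 207480).  Check: 4620799²=21351783398401, 496·207480²=21351783398400, difference 1.
(4620799+207480√496)^2 = 42703566796801 + 1917446753040√496
(4620799+207480√496)^3 = 394649197502177907199 + 17720272078000750440√496
(4620799+207480√496)^4 = 3647189234337689639247667201 + 163763630995505661818050080√496
(4620799+207480√496)^5 = 33705856733676329245494460531519999 + 1513437644680785412974289982477400√496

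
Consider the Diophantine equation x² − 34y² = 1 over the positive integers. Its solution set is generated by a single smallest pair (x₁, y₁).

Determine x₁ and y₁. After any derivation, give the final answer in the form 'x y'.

√34 → a₀=5, period (1,4,1,10); ℓ=4 even so k=3
a_0=5:  p_0=5·1+0=5,  q_0=5·0+1=1
a_1=1:  p_1=1·5+1=6,  q_1=1·1+0=1
a_2=4:  p_2=4·6+5=29,  q_2=4·1+1=5
a_3=1:  p_3=1·29+6=35,  q_3=1·5+1=6
(x₁, y₁) = (35, 6);  35² − 34·6² = 1 ✓

35 6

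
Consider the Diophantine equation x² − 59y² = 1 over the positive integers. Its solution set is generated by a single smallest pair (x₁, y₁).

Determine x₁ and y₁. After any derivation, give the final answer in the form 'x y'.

√59 → a₀=7, period (1,2,7,2,1,14); ℓ=6 even so k=5
a_0=7:  p_0=7·1+0=7,  q_0=7·0+1=1
a_1=1:  p_1=1·7+1=8,  q_1=1·1+0=1
a_2=2:  p_2=2·8+7=23,  q_2=2·1+1=3
…
a_4=2:  p_4=2·169+23=361,  q_4=2·22+3=47
a_5=1:  p_5=1·361+169=530,  q_5=1·47+22=69
fundamental: x₁=530, y₁=69  (since 280900 − 59·4761 = 1)

530 69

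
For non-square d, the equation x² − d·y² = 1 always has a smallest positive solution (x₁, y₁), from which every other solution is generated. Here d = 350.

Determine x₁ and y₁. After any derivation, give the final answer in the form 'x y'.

√350 = [18; 1,2,2,2,1,36, …], period ℓ=6 (even) → k=5
step 0: (18, 1)  from 18·(1,0) + (0,1)
step 1: (19, 1)  from 1·(18,1) + (1,0)
…
step 3: (131, 7)  from 2·(56,3) + (19,1)
step 4: (318, 17)  from 2·(131,7) + (56,3)
step 5: (449, 24)  from 1·(318,17) + (131,7)
→ (449, 24).  Check: 449²=201601, 350·24²=201600, difference 1.

449 24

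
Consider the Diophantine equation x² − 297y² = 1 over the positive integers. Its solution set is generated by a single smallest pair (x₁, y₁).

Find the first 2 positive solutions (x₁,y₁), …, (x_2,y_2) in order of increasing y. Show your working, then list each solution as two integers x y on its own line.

[17; 4,3,1,1,2,1,1,3,4,34] for √297; ℓ=10 ⇒ convergent index 9
k=0  a_k=17  p_k/q_k = 17/1
k=1  a_k=4  p_k/q_k = 69/4
k=2  a_k=3  p_k/q_k = 224/13
k=3  a_k=1  p_k/q_k = 293/17
…
k=5  a_k=2  p_k/q_k = 1327/77
…
k=7  a_k=1  p_k/q_k = 3171/184
k=8  a_k=3  p_k/q_k = 11357/659
k=9  a_k=4  p_k/q_k = 48599/2820
(x₁, y₁) = (48599, 2820);  48599² − 297·2820² = 1 ✓
(48599+2820√297)^2 = 4723725601 + 274098360√297

48599 2820
4723725601 274098360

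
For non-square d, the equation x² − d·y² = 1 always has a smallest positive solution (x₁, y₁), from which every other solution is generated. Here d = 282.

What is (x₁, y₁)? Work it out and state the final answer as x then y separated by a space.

2351 140

√282 → a₀=16, period (1,3,1,4,1,3,1,32); ℓ=8 even so k=7
i=0: a=16 ⇒ p=16, q=1
…
i=6: a=3 ⇒ p=1864, q=111
i=7: a=1 ⇒ p=2351, q=140
fundamental: x₁=2351, y₁=140  (since 5527201 − 282·19600 = 1)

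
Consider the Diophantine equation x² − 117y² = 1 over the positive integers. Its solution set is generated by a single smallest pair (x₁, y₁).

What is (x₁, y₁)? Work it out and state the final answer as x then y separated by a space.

649 60

[10; 1,4,2,4,1,20] for √117; ℓ=6 ⇒ convergent index 5
a_0=10:  p_0=10·1+0=10,  q_0=10·0+1=1
a_1=1:  p_1=1·10+1=11,  q_1=1·1+0=1
a_2=4:  p_2=4·11+10=54,  q_2=4·1+1=5
a_3=2:  p_3=2·54+11=119,  q_3=2·5+1=11
a_4=4:  p_4=4·119+54=530,  q_4=4·11+5=49
a_5=1:  p_5=1·530+119=649,  q_5=1·49+11=60
→ (649, 60).  Check: 649²=421201, 117·60²=421200, difference 1.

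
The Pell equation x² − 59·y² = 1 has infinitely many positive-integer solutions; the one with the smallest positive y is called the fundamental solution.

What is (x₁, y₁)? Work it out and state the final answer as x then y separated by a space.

√59 = [7; 1,2,7,2,1,14, …], period ℓ=6 (even) → k=5
step 0: (7, 1)  from 7·(1,0) + (0,1)
…
step 4: (361, 47)  from 2·(169,22) + (23,3)
step 5: (530, 69)  from 1·(361,47) + (169,22)
(x₁, y₁) = (530, 69);  530² − 59·69² = 1 ✓

530 69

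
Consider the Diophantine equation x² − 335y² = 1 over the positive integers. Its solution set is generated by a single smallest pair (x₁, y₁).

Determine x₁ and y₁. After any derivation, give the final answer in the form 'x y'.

d=335: √d = [18; 3,3,3,36] (ℓ=4, even), read p_3/q_3
a_0=18:  p_0=18·1+0=18,  q_0=18·0+1=1
…
a_2=3:  p_2=3·55+18=183,  q_2=3·3+1=10
a_3=3:  p_3=3·183+55=604,  q_3=3·10+3=33
fundamental: x₁=604, y₁=33  (since 364816 − 335·1089 = 1)

604 33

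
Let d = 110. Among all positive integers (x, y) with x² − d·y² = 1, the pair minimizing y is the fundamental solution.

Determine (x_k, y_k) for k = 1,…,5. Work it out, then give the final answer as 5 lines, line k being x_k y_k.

d=110: √d = [10; 2,20] (ℓ=2, even), read p_1/q_1
i=0: a=10 ⇒ p=10, q=1
i=1: a=2 ⇒ p=21, q=2
→ (21, 2).  Check: 21²=441, 110·2²=440, difference 1.
n=2: (21,2)∘(21,2) = (21·21+110·2·2, 21·2+2·21) = (881,84)
n=3: (881,84)∘(21,2) = (21·881+110·2·84, 21·84+2·881) = (36981,3526)
n=4: (36981,3526)∘(21,2) = (21·36981+110·2·3526, 21·3526+2·36981) = (1552321,148008)
n=5: (1552321,148008)∘(21,2) = (21·1552321+110·2·148008, 21·148008+2·1552321) = (65160501,6212810)

21 2
881 84
36981 3526
1552321 148008
65160501 6212810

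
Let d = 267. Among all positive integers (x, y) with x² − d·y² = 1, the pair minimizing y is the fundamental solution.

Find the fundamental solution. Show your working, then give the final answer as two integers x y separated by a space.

[16; 2,1,15,1,2,32] for √267; ℓ=6 ⇒ convergent index 5
a_0=16:  p_0=16·1+0=16,  q_0=16·0+1=1
a_1=2:  p_1=2·16+1=33,  q_1=2·1+0=2
a_2=1:  p_2=1·33+16=49,  q_2=1·2+1=3
a_3=15:  p_3=15·49+33=768,  q_3=15·3+2=47
a_4=1:  p_4=1·768+49=817,  q_4=1·47+3=50
a_5=2:  p_5=2·817+768=2402,  q_5=2·50+47=147
(x₁, y₁) = (2402, 147);  2402² − 267·147² = 1 ✓

2402 147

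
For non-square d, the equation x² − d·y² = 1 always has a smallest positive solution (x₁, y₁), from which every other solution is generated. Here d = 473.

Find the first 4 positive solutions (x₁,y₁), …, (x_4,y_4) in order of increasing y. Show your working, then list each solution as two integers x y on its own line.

87 4
15137 696
2633751 121100
458257537 21070704

√473 → a₀=21, period (1,2,1,42); ℓ=4 even so k=3
k=0  a_k=21  p_k/q_k = 21/1
k=1  a_k=1  p_k/q_k = 22/1
k=2  a_k=2  p_k/q_k = 65/3
k=3  a_k=1  p_k/q_k = 87/4
(x₁, y₁) = (87, 4);  87² − 473·4² = 1 ✓
(87+4√473)^2 = 15137 + 696√473
(87+4√473)^3 = 2633751 + 121100√473
(87+4√473)^4 = 458257537 + 21070704√473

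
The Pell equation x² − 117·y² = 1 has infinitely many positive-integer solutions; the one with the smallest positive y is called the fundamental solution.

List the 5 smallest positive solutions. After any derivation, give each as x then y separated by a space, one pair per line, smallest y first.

649 60
842401 77880
1093435849 101088180
1419278889601 131212379760
1842222905266249 170313567840300

d=117: √d = [10; 1,4,2,4,1,20] (ℓ=6, even), read p_5/q_5
i=0: a=10 ⇒ p=10, q=1
i=1: a=1 ⇒ p=11, q=1
i=2: a=4 ⇒ p=54, q=5
i=3: a=2 ⇒ p=119, q=11
i=4: a=4 ⇒ p=530, q=49
i=5: a=1 ⇒ p=649, q=60
→ (649, 60).  Check: 649²=421201, 117·60²=421200, difference 1.
(649+60√117)^2 = 842401 + 77880√117
(649+60√117)^3 = 1093435849 + 101088180√117
(649+60√117)^4 = 1419278889601 + 131212379760√117
(649+60√117)^5 = 1842222905266249 + 170313567840300√117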